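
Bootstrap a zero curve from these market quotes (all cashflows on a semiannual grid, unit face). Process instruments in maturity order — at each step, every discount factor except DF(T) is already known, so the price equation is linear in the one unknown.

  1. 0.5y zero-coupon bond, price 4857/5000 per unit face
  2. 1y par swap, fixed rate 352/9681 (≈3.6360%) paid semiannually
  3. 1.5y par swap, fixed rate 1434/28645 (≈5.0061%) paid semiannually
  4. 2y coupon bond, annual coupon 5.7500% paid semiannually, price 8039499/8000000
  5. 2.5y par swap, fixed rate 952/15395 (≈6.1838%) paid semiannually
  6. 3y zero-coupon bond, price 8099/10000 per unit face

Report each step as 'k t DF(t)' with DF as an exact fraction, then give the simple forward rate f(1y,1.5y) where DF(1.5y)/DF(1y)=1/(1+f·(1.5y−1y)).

1 1/2 4857/5000
2 1 603/625
3 3/2 9283/10000
4 2 1121/1250
5 5/2 2143/2500
6 3 8099/10000
f(1y,1.5y) = ((603/625)/(9283/10000) − 1)/(1/2) = 730/9283 ≈ 7.8638%

step 1 [0.5y] zero: DF = P = 4857/5000 ≈ 0.971400
step 2 [1y] swap r/2=176/9681: DF=(1 − 176/9681·(0.971400))/(1+176/9681) = 603/625 ≈ 0.964800
step 3 [1.5y] swap r/2=717/28645: DF=(1 − 717/28645·(0.971400+0.964800))/(1+717/28645) = 9283/10000 ≈ 0.928300
step 4 [2y] bond c/2=23/800: DF=(8039499/8000000 − 23/800·(0.971400+0.964800+0.928300))/(1+23/800) = 1121/1250 ≈ 0.896800
step 5 [2.5y] swap r/2=476/15395: DF=(1 − 476/15395·(0.971400+0.964800+0.928300+0.896800))/(1+476/15395) = 2143/2500 ≈ 0.857200
step 6 [3y] zero: DF = P = 8099/10000 ≈ 0.809900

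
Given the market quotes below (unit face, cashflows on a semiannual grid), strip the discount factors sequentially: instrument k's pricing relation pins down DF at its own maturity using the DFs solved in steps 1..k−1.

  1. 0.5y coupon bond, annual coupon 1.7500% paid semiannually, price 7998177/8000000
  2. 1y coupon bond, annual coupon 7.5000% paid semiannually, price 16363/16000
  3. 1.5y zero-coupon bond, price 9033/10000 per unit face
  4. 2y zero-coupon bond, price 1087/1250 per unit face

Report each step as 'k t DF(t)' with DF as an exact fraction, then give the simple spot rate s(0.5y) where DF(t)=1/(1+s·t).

1 1/2 9911/10000
2 1 9499/10000
3 3/2 9033/10000
4 2 1087/1250
s(0.5y) = (1/(9911/10000) − 1)/(1/2) = 178/9911 ≈ 1.7960%

step 1 [0.5y] bond c/2=7/800: DF=(7998177/8000000 − 7/800·(0))/(1+7/800) = 9911/10000 ≈ 0.991100
step 2 [1y] bond c/2=3/80: DF=(16363/16000 − 3/80·(0.991100))/(1+3/80) = 9499/10000 ≈ 0.949900
step 3 [1.5y] zero: DF = P = 9033/10000 ≈ 0.903300
step 4 [2y] zero: DF = P = 1087/1250 ≈ 0.869600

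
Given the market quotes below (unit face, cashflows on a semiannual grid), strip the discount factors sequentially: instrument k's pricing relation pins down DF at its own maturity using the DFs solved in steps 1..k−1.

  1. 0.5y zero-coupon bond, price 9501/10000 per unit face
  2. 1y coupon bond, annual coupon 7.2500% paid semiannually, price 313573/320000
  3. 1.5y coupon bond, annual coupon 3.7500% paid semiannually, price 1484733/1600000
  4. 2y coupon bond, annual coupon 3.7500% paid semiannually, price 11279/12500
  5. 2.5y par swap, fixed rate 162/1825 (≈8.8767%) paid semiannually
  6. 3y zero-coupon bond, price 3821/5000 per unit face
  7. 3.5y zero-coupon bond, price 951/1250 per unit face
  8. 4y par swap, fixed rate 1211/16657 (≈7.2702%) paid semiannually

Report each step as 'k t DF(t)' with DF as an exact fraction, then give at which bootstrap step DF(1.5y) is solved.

1 1/2 9501/10000
2 1 2281/2500
3 3/2 4383/5000
4 2 8353/10000
5 5/2 1007/1250
6 3 3821/5000
7 7/2 951/1250
8 4 3789/5000
DF(1.5y) is solved at step 3

step 1 [0.5y] zero: DF = P = 9501/10000 ≈ 0.950100
step 2 [1y] bond c/2=29/800: DF=(313573/320000 − 29/800·(0.950100))/(1+29/800) = 2281/2500 ≈ 0.912400
step 3 [1.5y] bond c/2=3/160: DF=(1484733/1600000 − 3/160·(0.950100+0.912400))/(1+3/160) = 4383/5000 ≈ 0.876600
step 4 [2y] bond c/2=3/160: DF=(11279/12500 − 3/160·(0.950100+0.912400+0.876600))/(1+3/160) = 8353/10000 ≈ 0.835300
step 5 [2.5y] swap r/2=81/1825: DF=(1 − 81/1825·(0.950100+0.912400+0.876600+0.835300))/(1+81/1825) = 1007/1250 ≈ 0.805600
step 6 [3y] zero: DF = P = 3821/5000 ≈ 0.764200
step 7 [3.5y] zero: DF = P = 951/1250 ≈ 0.760800
step 8 [4y] swap r/2=1211/33314: DF=(1 − 1211/33314·(0.950100+0.912400+0.876600+0.835300+0.805600+0.764200+0.760800))/(1+1211/33314) = 3789/5000 ≈ 0.757800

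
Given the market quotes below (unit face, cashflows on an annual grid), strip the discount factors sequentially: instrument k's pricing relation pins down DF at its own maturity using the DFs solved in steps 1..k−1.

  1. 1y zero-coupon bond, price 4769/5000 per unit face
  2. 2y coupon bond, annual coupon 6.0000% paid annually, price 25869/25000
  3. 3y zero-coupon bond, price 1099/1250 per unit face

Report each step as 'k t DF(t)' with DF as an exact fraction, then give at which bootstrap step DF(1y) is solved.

step 1 [1y] zero: DF = P = 4769/5000 ≈ 0.953800
step 2 [2y] bond c/1=3/50: DF=(25869/25000 − 3/50·(0.953800))/(1+3/50) = 4611/5000 ≈ 0.922200
step 3 [3y] zero: DF = P = 1099/1250 ≈ 0.879200

1 1 4769/5000
2 2 4611/5000
3 3 1099/1250
DF(1y) is solved at step 1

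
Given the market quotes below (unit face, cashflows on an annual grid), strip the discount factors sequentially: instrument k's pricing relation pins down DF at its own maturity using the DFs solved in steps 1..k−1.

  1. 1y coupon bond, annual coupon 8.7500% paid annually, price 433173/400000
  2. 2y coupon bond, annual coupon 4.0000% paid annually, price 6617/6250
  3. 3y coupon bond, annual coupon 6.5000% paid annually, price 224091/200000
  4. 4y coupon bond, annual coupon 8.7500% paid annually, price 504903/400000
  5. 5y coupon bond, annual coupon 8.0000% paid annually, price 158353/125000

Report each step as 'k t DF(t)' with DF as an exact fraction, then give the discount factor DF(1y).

step 1 [1y] bond c/1=7/80: DF=(433173/400000 − 7/80·(0))/(1+7/80) = 4979/5000 ≈ 0.995800
step 2 [2y] bond c/1=1/25: DF=(6617/6250 − 1/25·(0.995800))/(1+1/25) = 9797/10000 ≈ 0.979700
step 3 [3y] bond c/1=13/200: DF=(224091/200000 − 13/200·(0.995800+0.979700))/(1+13/200) = 1863/2000 ≈ 0.931500
step 4 [4y] bond c/1=7/80: DF=(504903/400000 − 7/80·(0.995800+0.979700+0.931500))/(1+7/80) = 2317/2500 ≈ 0.926800
step 5 [5y] bond c/1=2/25: DF=(158353/125000 − 2/25·(0.995800+0.979700+0.931500+0.926800))/(1+2/25) = 889/1000 ≈ 0.889000

1 1 4979/5000
2 2 9797/10000
3 3 1863/2000
4 4 2317/2500
5 5 889/1000
DF(1y) = 4979/5000 ≈ 0.995800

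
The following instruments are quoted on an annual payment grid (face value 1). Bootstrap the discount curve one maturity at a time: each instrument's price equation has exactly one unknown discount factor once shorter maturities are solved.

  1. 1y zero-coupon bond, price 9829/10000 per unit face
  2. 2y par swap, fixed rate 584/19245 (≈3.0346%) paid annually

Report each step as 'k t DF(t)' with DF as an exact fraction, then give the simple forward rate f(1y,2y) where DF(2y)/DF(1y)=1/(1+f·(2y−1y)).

step 1 [1y] zero: DF = P = 9829/10000 ≈ 0.982900
step 2 [2y] swap r/1=584/19245: DF=(1 − 584/19245·(0.982900))/(1+584/19245) = 1177/1250 ≈ 0.941600

1 1 9829/10000
2 2 1177/1250
f(1y,2y) = ((9829/10000)/(1177/1250) − 1)/(1) = 413/9416 ≈ 4.3862%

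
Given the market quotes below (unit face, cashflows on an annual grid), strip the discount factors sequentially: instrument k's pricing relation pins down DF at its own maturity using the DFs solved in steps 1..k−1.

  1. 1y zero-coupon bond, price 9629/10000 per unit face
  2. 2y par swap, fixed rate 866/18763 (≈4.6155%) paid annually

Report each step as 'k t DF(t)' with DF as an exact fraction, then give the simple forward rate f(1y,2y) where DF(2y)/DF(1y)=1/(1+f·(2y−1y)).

1 1 9629/10000
2 2 4567/5000
f(1y,2y) = ((9629/10000)/(4567/5000) − 1)/(1) = 495/9134 ≈ 5.4193%

step 1 [1y] zero: DF = P = 9629/10000 ≈ 0.962900
step 2 [2y] swap r/1=866/18763: DF=(1 − 866/18763·(0.962900))/(1+866/18763) = 4567/5000 ≈ 0.913400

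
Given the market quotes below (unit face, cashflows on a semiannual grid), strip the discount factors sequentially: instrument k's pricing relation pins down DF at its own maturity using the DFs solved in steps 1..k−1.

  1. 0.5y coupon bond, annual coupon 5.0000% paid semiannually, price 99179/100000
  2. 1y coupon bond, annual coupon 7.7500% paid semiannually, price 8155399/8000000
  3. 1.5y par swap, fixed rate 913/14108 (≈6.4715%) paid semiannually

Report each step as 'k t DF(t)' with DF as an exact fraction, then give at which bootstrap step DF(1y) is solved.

1 1/2 2419/2500
2 1 9453/10000
3 3/2 9087/10000
DF(1y) is solved at step 2

step 1 [0.5y] bond c/2=1/40: DF=(99179/100000 − 1/40·(0))/(1+1/40) = 2419/2500 ≈ 0.967600
step 2 [1y] bond c/2=31/800: DF=(8155399/8000000 − 31/800·(0.967600))/(1+31/800) = 9453/10000 ≈ 0.945300
step 3 [1.5y] swap r/2=913/28216: DF=(1 − 913/28216·(0.967600+0.945300))/(1+913/28216) = 9087/10000 ≈ 0.908700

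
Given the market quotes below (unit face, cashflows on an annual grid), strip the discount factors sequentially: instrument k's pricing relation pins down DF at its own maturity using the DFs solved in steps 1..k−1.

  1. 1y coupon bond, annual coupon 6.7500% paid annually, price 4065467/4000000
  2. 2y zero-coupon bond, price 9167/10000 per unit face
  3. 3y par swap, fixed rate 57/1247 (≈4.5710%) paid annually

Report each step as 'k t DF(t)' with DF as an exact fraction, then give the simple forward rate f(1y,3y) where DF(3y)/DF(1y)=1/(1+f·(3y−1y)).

1 1 9521/10000
2 2 9167/10000
3 3 4373/5000
f(1y,3y) = ((9521/10000)/(4373/5000) − 1)/(2) = 775/17492 ≈ 4.4306%

step 1 [1y] bond c/1=27/400: DF=(4065467/4000000 − 27/400·(0))/(1+27/400) = 9521/10000 ≈ 0.952100
step 2 [2y] zero: DF = P = 9167/10000 ≈ 0.916700
step 3 [3y] swap r/1=57/1247: DF=(1 − 57/1247·(0.952100+0.916700))/(1+57/1247) = 4373/5000 ≈ 0.874600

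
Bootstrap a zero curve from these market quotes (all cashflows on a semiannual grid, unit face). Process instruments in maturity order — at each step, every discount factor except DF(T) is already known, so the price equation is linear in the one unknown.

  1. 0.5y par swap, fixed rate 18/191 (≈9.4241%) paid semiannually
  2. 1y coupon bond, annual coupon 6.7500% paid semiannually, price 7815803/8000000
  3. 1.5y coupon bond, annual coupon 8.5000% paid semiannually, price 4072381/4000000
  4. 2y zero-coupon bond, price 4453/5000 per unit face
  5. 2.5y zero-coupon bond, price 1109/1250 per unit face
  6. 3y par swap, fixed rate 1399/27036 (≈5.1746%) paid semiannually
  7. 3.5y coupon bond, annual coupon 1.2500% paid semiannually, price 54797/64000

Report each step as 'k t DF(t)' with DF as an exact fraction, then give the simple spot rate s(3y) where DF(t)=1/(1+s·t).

1 1/2 191/200
2 1 9139/10000
3 3/2 2251/2500
4 2 4453/5000
5 5/2 1109/1250
6 3 8601/10000
7 7/2 8173/10000
s(3y) = (1/(8601/10000) − 1)/(3) = 1399/25803 ≈ 5.4219%

step 1 [0.5y] swap r/2=9/191: DF=(1 − 9/191·(0))/(1+9/191) = 191/200 ≈ 0.955000
step 2 [1y] bond c/2=27/800: DF=(7815803/8000000 − 27/800·(0.955000))/(1+27/800) = 9139/10000 ≈ 0.913900
step 3 [1.5y] bond c/2=17/400: DF=(4072381/4000000 − 17/400·(0.955000+0.913900))/(1+17/400) = 2251/2500 ≈ 0.900400
step 4 [2y] zero: DF = P = 4453/5000 ≈ 0.890600
step 5 [2.5y] zero: DF = P = 1109/1250 ≈ 0.887200
step 6 [3y] swap r/2=1399/54072: DF=(1 − 1399/54072·(0.955000+0.913900+0.900400+0.890600+0.887200))/(1+1399/54072) = 8601/10000 ≈ 0.860100
step 7 [3.5y] bond c/2=1/160: DF=(54797/64000 − 1/160·(0.955000+0.913900+0.900400+0.890600+0.887200+0.860100))/(1+1/160) = 8173/10000 ≈ 0.817300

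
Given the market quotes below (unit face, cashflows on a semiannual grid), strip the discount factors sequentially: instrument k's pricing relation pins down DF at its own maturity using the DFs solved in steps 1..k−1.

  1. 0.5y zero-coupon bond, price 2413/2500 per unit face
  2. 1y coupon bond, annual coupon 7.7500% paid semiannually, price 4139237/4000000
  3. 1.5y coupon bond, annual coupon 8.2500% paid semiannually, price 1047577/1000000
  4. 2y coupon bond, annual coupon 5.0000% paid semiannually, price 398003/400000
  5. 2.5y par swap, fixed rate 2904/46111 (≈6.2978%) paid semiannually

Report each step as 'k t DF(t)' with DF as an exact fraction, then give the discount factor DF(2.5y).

1 1/2 2413/2500
2 1 4801/5000
3 3/2 4649/5000
4 2 9011/10000
5 5/2 2137/2500
DF(2.5y) = 2137/2500 ≈ 0.854800

step 1 [0.5y] zero: DF = P = 2413/2500 ≈ 0.965200
step 2 [1y] bond c/2=31/800: DF=(4139237/4000000 − 31/800·(0.965200))/(1+31/800) = 4801/5000 ≈ 0.960200
step 3 [1.5y] bond c/2=33/800: DF=(1047577/1000000 − 33/800·(0.965200+0.960200))/(1+33/800) = 4649/5000 ≈ 0.929800
step 4 [2y] bond c/2=1/40: DF=(398003/400000 − 1/40·(0.965200+0.960200+0.929800))/(1+1/40) = 9011/10000 ≈ 0.901100
step 5 [2.5y] swap r/2=1452/46111: DF=(1 − 1452/46111·(0.965200+0.960200+0.929800+0.901100))/(1+1452/46111) = 2137/2500 ≈ 0.854800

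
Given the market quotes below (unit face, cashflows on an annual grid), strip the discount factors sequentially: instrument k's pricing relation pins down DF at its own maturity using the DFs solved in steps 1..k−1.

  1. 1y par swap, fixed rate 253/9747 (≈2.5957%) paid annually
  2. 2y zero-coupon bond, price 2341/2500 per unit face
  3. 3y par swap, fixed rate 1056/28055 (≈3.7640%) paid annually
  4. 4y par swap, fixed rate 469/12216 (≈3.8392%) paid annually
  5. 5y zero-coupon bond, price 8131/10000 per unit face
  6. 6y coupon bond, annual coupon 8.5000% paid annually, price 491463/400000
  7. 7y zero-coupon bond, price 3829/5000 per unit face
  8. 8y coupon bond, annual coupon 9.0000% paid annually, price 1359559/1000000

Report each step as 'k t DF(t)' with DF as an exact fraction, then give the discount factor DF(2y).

step 1 [1y] swap r/1=253/9747: DF=(1 − 253/9747·(0))/(1+253/9747) = 9747/10000 ≈ 0.974700
step 2 [2y] zero: DF = P = 2341/2500 ≈ 0.936400
step 3 [3y] swap r/1=1056/28055: DF=(1 − 1056/28055·(0.974700+0.936400))/(1+1056/28055) = 559/625 ≈ 0.894400
step 4 [4y] swap r/1=469/12216: DF=(1 − 469/12216·(0.974700+0.936400+0.894400))/(1+469/12216) = 8593/10000 ≈ 0.859300
step 5 [5y] zero: DF = P = 8131/10000 ≈ 0.813100
step 6 [6y] bond c/1=17/200: DF=(491463/400000 − 17/200·(0.974700+0.936400+0.894400+0.859300+0.813100))/(1+17/200) = 977/1250 ≈ 0.781600
step 7 [7y] zero: DF = P = 3829/5000 ≈ 0.765800
step 8 [8y] bond c/1=9/100: DF=(1359559/1000000 − 9/100·(0.974700+0.936400+0.894400+0.859300+0.813100+0.781600+0.765800))/(1+9/100) = 3749/5000 ≈ 0.749800

1 1 9747/10000
2 2 2341/2500
3 3 559/625
4 4 8593/10000
5 5 8131/10000
6 6 977/1250
7 7 3829/5000
8 8 3749/5000
DF(2y) = 2341/2500 ≈ 0.936400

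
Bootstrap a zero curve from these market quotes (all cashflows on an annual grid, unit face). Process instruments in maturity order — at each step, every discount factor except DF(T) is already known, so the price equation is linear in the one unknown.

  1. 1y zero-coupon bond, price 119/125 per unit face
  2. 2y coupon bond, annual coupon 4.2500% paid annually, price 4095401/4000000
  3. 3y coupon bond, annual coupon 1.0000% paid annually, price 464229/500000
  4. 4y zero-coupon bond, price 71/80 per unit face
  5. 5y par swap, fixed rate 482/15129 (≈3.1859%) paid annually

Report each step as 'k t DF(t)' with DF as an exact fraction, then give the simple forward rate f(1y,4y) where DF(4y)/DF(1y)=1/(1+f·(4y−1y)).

1 1 119/125
2 2 9433/10000
3 3 1801/2000
4 4 71/80
5 5 4277/5000
f(1y,4y) = ((119/125)/(71/80) − 1)/(3) = 43/1775 ≈ 2.4225%

step 1 [1y] zero: DF = P = 119/125 ≈ 0.952000
step 2 [2y] bond c/1=17/400: DF=(4095401/4000000 − 17/400·(0.952000))/(1+17/400) = 9433/10000 ≈ 0.943300
step 3 [3y] bond c/1=1/100: DF=(464229/500000 − 1/100·(0.952000+0.943300))/(1+1/100) = 1801/2000 ≈ 0.900500
step 4 [4y] zero: DF = P = 71/80 ≈ 0.887500
step 5 [5y] swap r/1=482/15129: DF=(1 − 482/15129·(0.952000+0.943300+0.900500+0.887500))/(1+482/15129) = 4277/5000 ≈ 0.855400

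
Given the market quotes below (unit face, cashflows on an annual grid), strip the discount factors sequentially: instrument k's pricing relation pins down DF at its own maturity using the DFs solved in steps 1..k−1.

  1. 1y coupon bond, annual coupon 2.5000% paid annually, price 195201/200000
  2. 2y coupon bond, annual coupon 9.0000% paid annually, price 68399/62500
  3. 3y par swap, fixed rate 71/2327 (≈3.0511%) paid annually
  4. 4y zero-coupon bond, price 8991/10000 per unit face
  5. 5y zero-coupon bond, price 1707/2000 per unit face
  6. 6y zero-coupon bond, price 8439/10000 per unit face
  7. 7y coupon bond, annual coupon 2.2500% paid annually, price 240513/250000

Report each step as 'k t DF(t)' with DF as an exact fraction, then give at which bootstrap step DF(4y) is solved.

1 1 4761/5000
2 2 4627/5000
3 3 2287/2500
4 4 8991/10000
5 5 1707/2000
6 6 8439/10000
7 7 8223/10000
DF(4y) is solved at step 4

step 1 [1y] bond c/1=1/40: DF=(195201/200000 − 1/40·(0))/(1+1/40) = 4761/5000 ≈ 0.952200
step 2 [2y] bond c/1=9/100: DF=(68399/62500 − 9/100·(0.952200))/(1+9/100) = 4627/5000 ≈ 0.925400
step 3 [3y] swap r/1=71/2327: DF=(1 − 71/2327·(0.952200+0.925400))/(1+71/2327) = 2287/2500 ≈ 0.914800
step 4 [4y] zero: DF = P = 8991/10000 ≈ 0.899100
step 5 [5y] zero: DF = P = 1707/2000 ≈ 0.853500
step 6 [6y] zero: DF = P = 8439/10000 ≈ 0.843900
step 7 [7y] bond c/1=9/400: DF=(240513/250000 − 9/400·(0.952200+0.925400+0.914800+0.899100+0.853500+0.843900))/(1+9/400) = 8223/10000 ≈ 0.822300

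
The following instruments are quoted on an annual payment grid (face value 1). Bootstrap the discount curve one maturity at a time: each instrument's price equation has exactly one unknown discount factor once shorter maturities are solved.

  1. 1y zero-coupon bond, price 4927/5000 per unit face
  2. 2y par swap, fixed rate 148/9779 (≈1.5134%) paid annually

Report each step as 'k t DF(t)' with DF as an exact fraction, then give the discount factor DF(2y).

step 1 [1y] zero: DF = P = 4927/5000 ≈ 0.985400
step 2 [2y] swap r/1=148/9779: DF=(1 − 148/9779·(0.985400))/(1+148/9779) = 1213/1250 ≈ 0.970400

1 1 4927/5000
2 2 1213/1250
DF(2y) = 1213/1250 ≈ 0.970400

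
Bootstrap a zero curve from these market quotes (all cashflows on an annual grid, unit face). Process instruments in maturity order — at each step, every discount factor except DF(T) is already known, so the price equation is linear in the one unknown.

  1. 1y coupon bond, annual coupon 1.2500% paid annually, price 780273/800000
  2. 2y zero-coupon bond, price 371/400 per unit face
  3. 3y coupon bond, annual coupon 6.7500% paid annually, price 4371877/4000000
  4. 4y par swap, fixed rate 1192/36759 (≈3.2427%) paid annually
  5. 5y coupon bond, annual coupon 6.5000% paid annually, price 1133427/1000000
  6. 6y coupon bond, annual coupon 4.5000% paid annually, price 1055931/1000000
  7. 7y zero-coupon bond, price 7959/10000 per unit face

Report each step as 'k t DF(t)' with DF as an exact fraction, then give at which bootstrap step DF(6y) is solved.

step 1 [1y] bond c/1=1/80: DF=(780273/800000 − 1/80·(0))/(1+1/80) = 9633/10000 ≈ 0.963300
step 2 [2y] zero: DF = P = 371/400 ≈ 0.927500
step 3 [3y] bond c/1=27/400: DF=(4371877/4000000 − 27/400·(0.963300+0.927500))/(1+27/400) = 9043/10000 ≈ 0.904300
step 4 [4y] swap r/1=1192/36759: DF=(1 − 1192/36759·(0.963300+0.927500+0.904300))/(1+1192/36759) = 1101/1250 ≈ 0.880800
step 5 [5y] bond c/1=13/200: DF=(1133427/1000000 − 13/200·(0.963300+0.927500+0.904300+0.880800))/(1+13/200) = 8399/10000 ≈ 0.839900
step 6 [6y] bond c/1=9/200: DF=(1055931/1000000 − 9/200·(0.963300+0.927500+0.904300+0.880800+0.839900))/(1+9/200) = 102/125 ≈ 0.816000
step 7 [7y] zero: DF = P = 7959/10000 ≈ 0.795900

1 1 9633/10000
2 2 371/400
3 3 9043/10000
4 4 1101/1250
5 5 8399/10000
6 6 102/125
7 7 7959/10000
DF(6y) is solved at step 6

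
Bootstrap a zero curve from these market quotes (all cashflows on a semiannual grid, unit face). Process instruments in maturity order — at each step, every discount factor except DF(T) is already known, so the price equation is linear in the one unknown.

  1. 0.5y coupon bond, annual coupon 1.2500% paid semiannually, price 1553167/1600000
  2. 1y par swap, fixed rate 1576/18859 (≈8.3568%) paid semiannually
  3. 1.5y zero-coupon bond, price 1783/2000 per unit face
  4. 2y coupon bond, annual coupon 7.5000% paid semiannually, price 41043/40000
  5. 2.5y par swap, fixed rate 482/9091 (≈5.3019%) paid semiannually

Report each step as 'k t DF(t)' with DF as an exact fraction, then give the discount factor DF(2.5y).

step 1 [0.5y] bond c/2=1/160: DF=(1553167/1600000 − 1/160·(0))/(1+1/160) = 9647/10000 ≈ 0.964700
step 2 [1y] swap r/2=788/18859: DF=(1 − 788/18859·(0.964700))/(1+788/18859) = 2303/2500 ≈ 0.921200
step 3 [1.5y] zero: DF = P = 1783/2000 ≈ 0.891500
step 4 [2y] bond c/2=3/80: DF=(41043/40000 − 3/80·(0.964700+0.921200+0.891500))/(1+3/80) = 4443/5000 ≈ 0.888600
step 5 [2.5y] swap r/2=241/9091: DF=(1 − 241/9091·(0.964700+0.921200+0.891500+0.888600))/(1+241/9091) = 1759/2000 ≈ 0.879500

1 1/2 9647/10000
2 1 2303/2500
3 3/2 1783/2000
4 2 4443/5000
5 5/2 1759/2000
DF(2.5y) = 1759/2000 ≈ 0.879500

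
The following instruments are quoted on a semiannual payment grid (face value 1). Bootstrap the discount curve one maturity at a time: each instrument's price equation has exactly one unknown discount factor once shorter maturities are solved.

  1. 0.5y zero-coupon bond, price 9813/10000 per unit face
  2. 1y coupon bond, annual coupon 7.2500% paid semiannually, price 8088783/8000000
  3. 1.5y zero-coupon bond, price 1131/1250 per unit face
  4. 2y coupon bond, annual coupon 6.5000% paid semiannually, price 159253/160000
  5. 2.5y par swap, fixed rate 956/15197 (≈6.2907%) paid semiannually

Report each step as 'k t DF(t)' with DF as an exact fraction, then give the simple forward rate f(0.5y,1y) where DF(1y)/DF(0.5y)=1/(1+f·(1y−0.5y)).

step 1 [0.5y] zero: DF = P = 9813/10000 ≈ 0.981300
step 2 [1y] bond c/2=29/800: DF=(8088783/8000000 − 29/800·(0.981300))/(1+29/800) = 4707/5000 ≈ 0.941400
step 3 [1.5y] zero: DF = P = 1131/1250 ≈ 0.904800
step 4 [2y] bond c/2=13/400: DF=(159253/160000 − 13/400·(0.981300+0.941400+0.904800))/(1+13/400) = 7/8 ≈ 0.875000
step 5 [2.5y] swap r/2=478/15197: DF=(1 − 478/15197·(0.981300+0.941400+0.904800+0.875000))/(1+478/15197) = 4283/5000 ≈ 0.856600

1 1/2 9813/10000
2 1 4707/5000
3 3/2 1131/1250
4 2 7/8
5 5/2 4283/5000
f(0.5y,1y) = ((9813/10000)/(4707/5000) − 1)/(1/2) = 133/1569 ≈ 8.4767%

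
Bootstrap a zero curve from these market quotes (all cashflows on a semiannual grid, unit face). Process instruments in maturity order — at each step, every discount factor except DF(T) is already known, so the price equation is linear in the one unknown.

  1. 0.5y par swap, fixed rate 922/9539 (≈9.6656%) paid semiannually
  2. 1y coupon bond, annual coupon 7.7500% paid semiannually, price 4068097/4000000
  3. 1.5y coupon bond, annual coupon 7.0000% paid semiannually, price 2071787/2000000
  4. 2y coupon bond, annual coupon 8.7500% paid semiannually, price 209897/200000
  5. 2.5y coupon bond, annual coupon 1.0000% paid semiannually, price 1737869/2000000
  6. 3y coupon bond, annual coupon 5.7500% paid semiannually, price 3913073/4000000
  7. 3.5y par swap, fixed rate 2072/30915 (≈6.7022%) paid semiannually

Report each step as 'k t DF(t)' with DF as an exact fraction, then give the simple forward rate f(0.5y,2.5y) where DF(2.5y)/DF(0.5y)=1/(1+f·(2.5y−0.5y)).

1 1/2 9539/10000
2 1 1887/2000
3 3/2 9367/10000
4 2 8867/10000
5 5/2 8461/10000
6 3 8233/10000
7 7/2 991/1250
f(0.5y,2.5y) = ((9539/10000)/(8461/10000) − 1)/(2) = 539/8461 ≈ 6.3704%

step 1 [0.5y] swap r/2=461/9539: DF=(1 − 461/9539·(0))/(1+461/9539) = 9539/10000 ≈ 0.953900
step 2 [1y] bond c/2=31/800: DF=(4068097/4000000 − 31/800·(0.953900))/(1+31/800) = 1887/2000 ≈ 0.943500
step 3 [1.5y] bond c/2=7/200: DF=(2071787/2000000 − 7/200·(0.953900+0.943500))/(1+7/200) = 9367/10000 ≈ 0.936700
step 4 [2y] bond c/2=7/160: DF=(209897/200000 − 7/160·(0.953900+0.943500+0.936700))/(1+7/160) = 8867/10000 ≈ 0.886700
step 5 [2.5y] bond c/2=1/200: DF=(1737869/2000000 − 1/200·(0.953900+0.943500+0.936700+0.886700))/(1+1/200) = 8461/10000 ≈ 0.846100
step 6 [3y] bond c/2=23/800: DF=(3913073/4000000 − 23/800·(0.953900+0.943500+0.936700+0.886700+0.846100))/(1+23/800) = 8233/10000 ≈ 0.823300
step 7 [3.5y] swap r/2=1036/30915: DF=(1 − 1036/30915·(0.953900+0.943500+0.936700+0.886700+0.846100+0.823300))/(1+1036/30915) = 991/1250 ≈ 0.792800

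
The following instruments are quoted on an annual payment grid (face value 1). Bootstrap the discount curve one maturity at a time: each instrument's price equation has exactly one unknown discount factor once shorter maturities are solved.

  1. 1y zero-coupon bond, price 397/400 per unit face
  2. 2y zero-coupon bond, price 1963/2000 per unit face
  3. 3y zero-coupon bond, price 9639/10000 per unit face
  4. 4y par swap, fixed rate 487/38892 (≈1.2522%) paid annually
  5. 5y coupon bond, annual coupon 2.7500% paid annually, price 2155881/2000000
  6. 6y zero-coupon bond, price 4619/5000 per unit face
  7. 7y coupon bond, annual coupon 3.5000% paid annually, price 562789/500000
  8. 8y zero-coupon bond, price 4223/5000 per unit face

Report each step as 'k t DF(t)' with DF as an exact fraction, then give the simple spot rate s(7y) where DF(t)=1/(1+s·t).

1 1 397/400
2 2 1963/2000
3 3 9639/10000
4 4 9513/10000
5 5 189/200
6 6 4619/5000
7 7 558/625
8 8 4223/5000
s(7y) = (1/(558/625) − 1)/(7) = 67/3906 ≈ 1.7153%

step 1 [1y] zero: DF = P = 397/400 ≈ 0.992500
step 2 [2y] zero: DF = P = 1963/2000 ≈ 0.981500
step 3 [3y] zero: DF = P = 9639/10000 ≈ 0.963900
step 4 [4y] swap r/1=487/38892: DF=(1 − 487/38892·(0.992500+0.981500+0.963900))/(1+487/38892) = 9513/10000 ≈ 0.951300
step 5 [5y] bond c/1=11/400: DF=(2155881/2000000 − 11/400·(0.992500+0.981500+0.963900+0.951300))/(1+11/400) = 189/200 ≈ 0.945000
step 6 [6y] zero: DF = P = 4619/5000 ≈ 0.923800
step 7 [7y] bond c/1=7/200: DF=(562789/500000 − 7/200·(0.992500+0.981500+0.963900+0.951300+0.945000+0.923800))/(1+7/200) = 558/625 ≈ 0.892800
step 8 [8y] zero: DF = P = 4223/5000 ≈ 0.844600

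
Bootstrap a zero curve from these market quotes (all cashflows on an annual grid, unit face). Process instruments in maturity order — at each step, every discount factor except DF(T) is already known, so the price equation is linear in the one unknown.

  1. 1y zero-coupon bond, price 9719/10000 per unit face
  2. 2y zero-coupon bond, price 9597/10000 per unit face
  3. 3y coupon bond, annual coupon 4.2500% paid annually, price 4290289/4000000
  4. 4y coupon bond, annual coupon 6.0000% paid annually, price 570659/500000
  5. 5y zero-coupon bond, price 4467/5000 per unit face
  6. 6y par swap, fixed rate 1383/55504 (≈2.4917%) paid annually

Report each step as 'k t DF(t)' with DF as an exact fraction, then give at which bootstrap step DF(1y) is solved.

step 1 [1y] zero: DF = P = 9719/10000 ≈ 0.971900
step 2 [2y] zero: DF = P = 9597/10000 ≈ 0.959700
step 3 [3y] bond c/1=17/400: DF=(4290289/4000000 − 17/400·(0.971900+0.959700))/(1+17/400) = 9501/10000 ≈ 0.950100
step 4 [4y] bond c/1=3/50: DF=(570659/500000 − 3/50·(0.971900+0.959700+0.950100))/(1+3/50) = 571/625 ≈ 0.913600
step 5 [5y] zero: DF = P = 4467/5000 ≈ 0.893400
step 6 [6y] swap r/1=1383/55504: DF=(1 − 1383/55504·(0.971900+0.959700+0.950100+0.913600+0.893400))/(1+1383/55504) = 8617/10000 ≈ 0.861700

1 1 9719/10000
2 2 9597/10000
3 3 9501/10000
4 4 571/625
5 5 4467/5000
6 6 8617/10000
DF(1y) is solved at step 1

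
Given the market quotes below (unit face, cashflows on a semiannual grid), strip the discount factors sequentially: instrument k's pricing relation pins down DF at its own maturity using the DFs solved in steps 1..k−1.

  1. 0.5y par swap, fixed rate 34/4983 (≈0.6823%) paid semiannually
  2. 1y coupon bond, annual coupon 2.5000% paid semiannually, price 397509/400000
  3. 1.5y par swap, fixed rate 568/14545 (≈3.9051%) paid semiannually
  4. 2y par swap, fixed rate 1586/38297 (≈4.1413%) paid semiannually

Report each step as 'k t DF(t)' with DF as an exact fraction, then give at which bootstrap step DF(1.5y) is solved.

1 1/2 4983/5000
2 1 2423/2500
3 3/2 1179/1250
4 2 9207/10000
DF(1.5y) is solved at step 3

step 1 [0.5y] swap r/2=17/4983: DF=(1 − 17/4983·(0))/(1+17/4983) = 4983/5000 ≈ 0.996600
step 2 [1y] bond c/2=1/80: DF=(397509/400000 − 1/80·(0.996600))/(1+1/80) = 2423/2500 ≈ 0.969200
step 3 [1.5y] swap r/2=284/14545: DF=(1 − 284/14545·(0.996600+0.969200))/(1+284/14545) = 1179/1250 ≈ 0.943200
step 4 [2y] swap r/2=793/38297: DF=(1 − 793/38297·(0.996600+0.969200+0.943200))/(1+793/38297) = 9207/10000 ≈ 0.920700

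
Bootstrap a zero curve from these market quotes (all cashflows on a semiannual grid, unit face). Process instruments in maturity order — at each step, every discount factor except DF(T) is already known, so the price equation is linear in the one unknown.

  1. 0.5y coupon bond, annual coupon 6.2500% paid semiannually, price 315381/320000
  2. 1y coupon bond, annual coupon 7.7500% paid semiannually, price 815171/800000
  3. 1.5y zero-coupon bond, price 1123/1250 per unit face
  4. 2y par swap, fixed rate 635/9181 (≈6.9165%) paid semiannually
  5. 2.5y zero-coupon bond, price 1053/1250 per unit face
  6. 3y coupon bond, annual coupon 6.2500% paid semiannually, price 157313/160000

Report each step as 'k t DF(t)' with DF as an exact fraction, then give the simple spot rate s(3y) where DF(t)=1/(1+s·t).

1 1/2 9557/10000
2 1 9453/10000
3 3/2 1123/1250
4 2 873/1000
5 5/2 1053/1250
6 3 4083/5000
s(3y) = (1/(4083/5000) − 1)/(3) = 917/12249 ≈ 7.4863%

step 1 [0.5y] bond c/2=1/32: DF=(315381/320000 − 1/32·(0))/(1+1/32) = 9557/10000 ≈ 0.955700
step 2 [1y] bond c/2=31/800: DF=(815171/800000 − 31/800·(0.955700))/(1+31/800) = 9453/10000 ≈ 0.945300
step 3 [1.5y] zero: DF = P = 1123/1250 ≈ 0.898400
step 4 [2y] swap r/2=635/18362: DF=(1 − 635/18362·(0.955700+0.945300+0.898400))/(1+635/18362) = 873/1000 ≈ 0.873000
step 5 [2.5y] zero: DF = P = 1053/1250 ≈ 0.842400
step 6 [3y] bond c/2=1/32: DF=(157313/160000 − 1/32·(0.955700+0.945300+0.898400+0.873000+0.842400))/(1+1/32) = 4083/5000 ≈ 0.816600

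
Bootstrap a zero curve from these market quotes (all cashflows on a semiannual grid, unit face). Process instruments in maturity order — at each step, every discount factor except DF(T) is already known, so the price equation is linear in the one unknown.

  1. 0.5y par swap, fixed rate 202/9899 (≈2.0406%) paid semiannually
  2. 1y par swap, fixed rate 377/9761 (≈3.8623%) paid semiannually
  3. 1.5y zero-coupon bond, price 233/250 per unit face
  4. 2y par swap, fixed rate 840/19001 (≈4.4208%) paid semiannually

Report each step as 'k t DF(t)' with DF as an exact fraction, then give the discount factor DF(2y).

step 1 [0.5y] swap r/2=101/9899: DF=(1 − 101/9899·(0))/(1+101/9899) = 9899/10000 ≈ 0.989900
step 2 [1y] swap r/2=377/19522: DF=(1 − 377/19522·(0.989900))/(1+377/19522) = 9623/10000 ≈ 0.962300
step 3 [1.5y] zero: DF = P = 233/250 ≈ 0.932000
step 4 [2y] swap r/2=420/19001: DF=(1 − 420/19001·(0.989900+0.962300+0.932000))/(1+420/19001) = 229/250 ≈ 0.916000

1 1/2 9899/10000
2 1 9623/10000
3 3/2 233/250
4 2 229/250
DF(2y) = 229/250 ≈ 0.916000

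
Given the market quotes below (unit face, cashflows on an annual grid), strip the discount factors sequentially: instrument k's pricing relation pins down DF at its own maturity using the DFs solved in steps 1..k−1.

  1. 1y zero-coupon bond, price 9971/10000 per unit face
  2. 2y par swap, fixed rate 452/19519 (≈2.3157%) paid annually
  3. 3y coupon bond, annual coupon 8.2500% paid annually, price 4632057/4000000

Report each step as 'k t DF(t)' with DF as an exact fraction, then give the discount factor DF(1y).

step 1 [1y] zero: DF = P = 9971/10000 ≈ 0.997100
step 2 [2y] swap r/1=452/19519: DF=(1 − 452/19519·(0.997100))/(1+452/19519) = 2387/2500 ≈ 0.954800
step 3 [3y] bond c/1=33/400: DF=(4632057/4000000 − 33/400·(0.997100+0.954800))/(1+33/400) = 921/1000 ≈ 0.921000

1 1 9971/10000
2 2 2387/2500
3 3 921/1000
DF(1y) = 9971/10000 ≈ 0.997100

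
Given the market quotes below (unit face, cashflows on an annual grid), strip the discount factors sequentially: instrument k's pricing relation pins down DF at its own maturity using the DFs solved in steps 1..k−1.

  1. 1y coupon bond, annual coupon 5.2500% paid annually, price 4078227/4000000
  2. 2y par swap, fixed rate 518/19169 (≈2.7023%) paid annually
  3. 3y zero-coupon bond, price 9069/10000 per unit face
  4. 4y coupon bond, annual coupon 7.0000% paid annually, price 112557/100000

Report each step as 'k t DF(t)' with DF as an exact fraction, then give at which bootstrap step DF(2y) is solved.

1 1 9687/10000
2 2 4741/5000
3 3 9069/10000
4 4 542/625
DF(2y) is solved at step 2

step 1 [1y] bond c/1=21/400: DF=(4078227/4000000 − 21/400·(0))/(1+21/400) = 9687/10000 ≈ 0.968700
step 2 [2y] swap r/1=518/19169: DF=(1 − 518/19169·(0.968700))/(1+518/19169) = 4741/5000 ≈ 0.948200
step 3 [3y] zero: DF = P = 9069/10000 ≈ 0.906900
step 4 [4y] bond c/1=7/100: DF=(112557/100000 − 7/100·(0.968700+0.948200+0.906900))/(1+7/100) = 542/625 ≈ 0.867200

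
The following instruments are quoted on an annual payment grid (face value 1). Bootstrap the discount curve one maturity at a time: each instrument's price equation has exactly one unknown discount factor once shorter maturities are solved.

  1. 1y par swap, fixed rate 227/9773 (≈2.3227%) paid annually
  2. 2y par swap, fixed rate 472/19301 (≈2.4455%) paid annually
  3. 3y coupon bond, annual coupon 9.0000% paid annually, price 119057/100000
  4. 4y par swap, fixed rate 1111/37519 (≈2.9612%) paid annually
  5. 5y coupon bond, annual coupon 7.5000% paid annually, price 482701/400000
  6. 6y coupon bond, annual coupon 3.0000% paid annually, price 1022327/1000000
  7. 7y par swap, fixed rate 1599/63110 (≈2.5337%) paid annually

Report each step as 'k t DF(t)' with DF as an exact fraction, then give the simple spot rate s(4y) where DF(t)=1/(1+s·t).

1 1 9773/10000
2 2 1191/1250
3 3 9329/10000
4 4 8889/10000
5 5 538/625
6 6 4291/5000
7 7 8401/10000
s(4y) = (1/(8889/10000) − 1)/(4) = 1111/35556 ≈ 3.1246%

step 1 [1y] swap r/1=227/9773: DF=(1 − 227/9773·(0))/(1+227/9773) = 9773/10000 ≈ 0.977300
step 2 [2y] swap r/1=472/19301: DF=(1 − 472/19301·(0.977300))/(1+472/19301) = 1191/1250 ≈ 0.952800
step 3 [3y] bond c/1=9/100: DF=(119057/100000 − 9/100·(0.977300+0.952800))/(1+9/100) = 9329/10000 ≈ 0.932900
step 4 [4y] swap r/1=1111/37519: DF=(1 − 1111/37519·(0.977300+0.952800+0.932900))/(1+1111/37519) = 8889/10000 ≈ 0.888900
step 5 [5y] bond c/1=3/40: DF=(482701/400000 − 3/40·(0.977300+0.952800+0.932900+0.888900))/(1+3/40) = 538/625 ≈ 0.860800
step 6 [6y] bond c/1=3/100: DF=(1022327/1000000 − 3/100·(0.977300+0.952800+0.932900+0.888900+0.860800))/(1+3/100) = 4291/5000 ≈ 0.858200
step 7 [7y] swap r/1=1599/63110: DF=(1 − 1599/63110·(0.977300+0.952800+0.932900+0.888900+0.860800+0.858200))/(1+1599/63110) = 8401/10000 ≈ 0.840100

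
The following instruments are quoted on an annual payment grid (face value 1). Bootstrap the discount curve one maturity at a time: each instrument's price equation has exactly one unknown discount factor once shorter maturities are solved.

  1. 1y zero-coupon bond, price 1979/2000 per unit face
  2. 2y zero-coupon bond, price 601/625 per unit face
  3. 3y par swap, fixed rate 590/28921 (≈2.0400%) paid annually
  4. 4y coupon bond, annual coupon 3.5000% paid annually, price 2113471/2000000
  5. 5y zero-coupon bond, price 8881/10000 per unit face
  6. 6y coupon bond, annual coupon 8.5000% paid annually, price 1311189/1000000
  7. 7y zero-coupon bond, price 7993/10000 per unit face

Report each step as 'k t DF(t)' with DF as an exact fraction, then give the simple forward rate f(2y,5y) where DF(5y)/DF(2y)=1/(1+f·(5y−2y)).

1 1 1979/2000
2 2 601/625
3 3 941/1000
4 4 577/625
5 5 8881/10000
6 6 21/25
7 7 7993/10000
f(2y,5y) = ((601/625)/(8881/10000) − 1)/(3) = 245/8881 ≈ 2.7587%

step 1 [1y] zero: DF = P = 1979/2000 ≈ 0.989500
step 2 [2y] zero: DF = P = 601/625 ≈ 0.961600
step 3 [3y] swap r/1=590/28921: DF=(1 − 590/28921·(0.989500+0.961600))/(1+590/28921) = 941/1000 ≈ 0.941000
step 4 [4y] bond c/1=7/200: DF=(2113471/2000000 − 7/200·(0.989500+0.961600+0.941000))/(1+7/200) = 577/625 ≈ 0.923200
step 5 [5y] zero: DF = P = 8881/10000 ≈ 0.888100
step 6 [6y] bond c/1=17/200: DF=(1311189/1000000 − 17/200·(0.989500+0.961600+0.941000+0.923200+0.888100))/(1+17/200) = 21/25 ≈ 0.840000
step 7 [7y] zero: DF = P = 7993/10000 ≈ 0.799300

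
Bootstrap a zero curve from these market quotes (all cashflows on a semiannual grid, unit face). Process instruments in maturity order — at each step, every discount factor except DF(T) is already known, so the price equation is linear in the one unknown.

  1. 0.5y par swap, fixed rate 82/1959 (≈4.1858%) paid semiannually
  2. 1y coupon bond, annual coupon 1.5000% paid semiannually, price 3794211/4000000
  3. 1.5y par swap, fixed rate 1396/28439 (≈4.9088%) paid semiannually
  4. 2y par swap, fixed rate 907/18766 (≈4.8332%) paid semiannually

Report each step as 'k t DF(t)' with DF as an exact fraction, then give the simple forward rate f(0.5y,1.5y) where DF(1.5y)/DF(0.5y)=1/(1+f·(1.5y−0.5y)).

step 1 [0.5y] swap r/2=41/1959: DF=(1 − 41/1959·(0))/(1+41/1959) = 1959/2000 ≈ 0.979500
step 2 [1y] bond c/2=3/400: DF=(3794211/4000000 − 3/400·(0.979500))/(1+3/400) = 4671/5000 ≈ 0.934200
step 3 [1.5y] swap r/2=698/28439: DF=(1 − 698/28439·(0.979500+0.934200))/(1+698/28439) = 4651/5000 ≈ 0.930200
step 4 [2y] swap r/2=907/37532: DF=(1 − 907/37532·(0.979500+0.934200+0.930200))/(1+907/37532) = 9093/10000 ≈ 0.909300

1 1/2 1959/2000
2 1 4671/5000
3 3/2 4651/5000
4 2 9093/10000
f(0.5y,1.5y) = ((1959/2000)/(4651/5000) − 1)/(1) = 493/9302 ≈ 5.2999%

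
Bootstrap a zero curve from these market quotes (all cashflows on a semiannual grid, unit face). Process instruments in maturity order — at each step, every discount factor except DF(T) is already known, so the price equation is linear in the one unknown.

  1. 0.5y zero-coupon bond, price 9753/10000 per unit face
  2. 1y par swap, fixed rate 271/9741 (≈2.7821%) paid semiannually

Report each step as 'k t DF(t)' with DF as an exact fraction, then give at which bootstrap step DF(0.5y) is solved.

step 1 [0.5y] zero: DF = P = 9753/10000 ≈ 0.975300
step 2 [1y] swap r/2=271/19482: DF=(1 − 271/19482·(0.975300))/(1+271/19482) = 9729/10000 ≈ 0.972900

1 1/2 9753/10000
2 1 9729/10000
DF(0.5y) is solved at step 1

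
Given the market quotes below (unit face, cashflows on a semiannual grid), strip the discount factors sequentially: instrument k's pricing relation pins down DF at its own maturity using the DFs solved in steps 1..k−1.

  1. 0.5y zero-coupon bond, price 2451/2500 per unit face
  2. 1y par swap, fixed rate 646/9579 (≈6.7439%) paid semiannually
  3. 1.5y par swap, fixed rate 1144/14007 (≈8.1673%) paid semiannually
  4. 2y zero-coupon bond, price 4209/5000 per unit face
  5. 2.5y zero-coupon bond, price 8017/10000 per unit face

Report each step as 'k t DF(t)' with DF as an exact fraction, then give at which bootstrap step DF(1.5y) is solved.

step 1 [0.5y] zero: DF = P = 2451/2500 ≈ 0.980400
step 2 [1y] swap r/2=323/9579: DF=(1 − 323/9579·(0.980400))/(1+323/9579) = 4677/5000 ≈ 0.935400
step 3 [1.5y] swap r/2=572/14007: DF=(1 − 572/14007·(0.980400+0.935400))/(1+572/14007) = 1107/1250 ≈ 0.885600
step 4 [2y] zero: DF = P = 4209/5000 ≈ 0.841800
step 5 [2.5y] zero: DF = P = 8017/10000 ≈ 0.801700

1 1/2 2451/2500
2 1 4677/5000
3 3/2 1107/1250
4 2 4209/5000
5 5/2 8017/10000
DF(1.5y) is solved at step 3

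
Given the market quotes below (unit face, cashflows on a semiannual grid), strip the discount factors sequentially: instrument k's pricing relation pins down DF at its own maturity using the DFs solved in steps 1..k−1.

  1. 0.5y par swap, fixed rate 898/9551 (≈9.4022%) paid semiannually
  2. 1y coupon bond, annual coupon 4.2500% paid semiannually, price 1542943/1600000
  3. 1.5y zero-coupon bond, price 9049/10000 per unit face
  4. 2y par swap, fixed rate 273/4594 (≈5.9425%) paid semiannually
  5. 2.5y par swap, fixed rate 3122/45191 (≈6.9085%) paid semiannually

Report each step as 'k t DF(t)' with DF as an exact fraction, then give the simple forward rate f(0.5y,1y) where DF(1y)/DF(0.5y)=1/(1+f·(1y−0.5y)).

step 1 [0.5y] swap r/2=449/9551: DF=(1 − 449/9551·(0))/(1+449/9551) = 9551/10000 ≈ 0.955100
step 2 [1y] bond c/2=17/800: DF=(1542943/1600000 − 17/800·(0.955100))/(1+17/800) = 2311/2500 ≈ 0.924400
step 3 [1.5y] zero: DF = P = 9049/10000 ≈ 0.904900
step 4 [2y] swap r/2=273/9188: DF=(1 − 273/9188·(0.955100+0.924400+0.904900))/(1+273/9188) = 2227/2500 ≈ 0.890800
step 5 [2.5y] swap r/2=1561/45191: DF=(1 − 1561/45191·(0.955100+0.924400+0.904900+0.890800))/(1+1561/45191) = 8439/10000 ≈ 0.843900

1 1/2 9551/10000
2 1 2311/2500
3 3/2 9049/10000
4 2 2227/2500
5 5/2 8439/10000
f(0.5y,1y) = ((9551/10000)/(2311/2500) − 1)/(1/2) = 307/4622 ≈ 6.6421%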